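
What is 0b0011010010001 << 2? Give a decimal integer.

x = 0011010010001
shift left by 2 → 1101001000100 = 6724
(equivalently, 1681 × 2^2 = 1681 × 4)

6724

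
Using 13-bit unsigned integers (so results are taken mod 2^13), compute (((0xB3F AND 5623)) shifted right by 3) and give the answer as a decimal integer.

38

0xB3F = 0101100111111
5623 = 1010111110111
→ AND → 0000100110111 = 311
→ shifted right by 3 → 0000000100110 = 38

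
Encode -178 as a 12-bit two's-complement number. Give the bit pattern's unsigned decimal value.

3918

178 in 12 bits: 000010110010
Invert: 111101001101
Add 1:  111101001110 = 3918
(Check: 2^12 - 178 = 4096 - 178 = 3918.)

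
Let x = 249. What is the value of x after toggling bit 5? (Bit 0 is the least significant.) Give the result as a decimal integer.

x = 11111001
bit 5 is currently 1; toggle it via x ^ (1 << 5) = x ^ 32
→ 11011001 = 217

217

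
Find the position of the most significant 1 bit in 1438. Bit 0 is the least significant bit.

1438 = 10110011110
The topmost 1 is at position 10 (since 2^10 = 1024 ≤ 1438 < 2048).

10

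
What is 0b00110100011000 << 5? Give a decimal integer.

x = 00000110100011000
shift left by 5 → 11010001100000000 = 107264
(equivalently, 3352 × 2^5 = 3352 × 32)

107264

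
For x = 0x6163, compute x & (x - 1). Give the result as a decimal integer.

24930

x = 110000101100011 = 24931
x - 1 = 110000101100010
AND   = 110000101100010 = 24930
(x & (x - 1) clears the lowest set bit of x.)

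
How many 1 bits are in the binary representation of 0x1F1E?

0x1F1E = 1111100011110
Count the 1s: 1 + 1 + 1 + 1 + 1 + 1 + 1 + 1 + 1 = 9

9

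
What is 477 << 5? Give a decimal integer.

477 = 00000111011101
shift left by 5 → 11101110100000 = 15264
(equivalently, 477 × 2^5 = 477 × 32)

15264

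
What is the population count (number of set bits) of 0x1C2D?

0x1C2D = 1110000101101
Count the 1s: 1 + 1 + 1 + 1 + 1 + 1 + 1 = 7

7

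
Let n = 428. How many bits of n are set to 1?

5

428 = 110101100
Count the 1s: 1 + 1 + 1 + 1 + 1 = 5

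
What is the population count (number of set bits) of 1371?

7

1371 = 10101011011
Count the 1s: 1 + 1 + 1 + 1 + 1 + 1 + 1 = 7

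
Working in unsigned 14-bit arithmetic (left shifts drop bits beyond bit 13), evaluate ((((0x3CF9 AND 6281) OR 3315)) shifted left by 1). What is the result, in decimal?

14838

0x3CF9 = 11110011111001
6281 = 01100010001001
→ AND → 01100010001001 = 6281
3315 = 00110011110011
→ OR → 01110011111011 = 7419
→ shifted left by 1 (mod 2^14) → 11100111110110 = 14838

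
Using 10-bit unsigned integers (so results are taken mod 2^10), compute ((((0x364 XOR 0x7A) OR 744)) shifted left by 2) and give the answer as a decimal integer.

0x364 = 1101100100
0x7A = 0001111010
→ XOR → 1100011110 = 798
744 = 1011101000
→ OR → 1111111110 = 1022
→ shifted left by 2 (mod 2^10) → 1111111000 = 1016

1016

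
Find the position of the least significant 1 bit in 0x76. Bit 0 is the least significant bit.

0x76 = 1110110
Trailing zeros: 1, so the lowest set bit is bit 1 (value 2).

1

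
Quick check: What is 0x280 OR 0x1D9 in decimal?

0x280 = 1010000000
0x1D9 = 0111011001
 OR → 1111011001 = 985

985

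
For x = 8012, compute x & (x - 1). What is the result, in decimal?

8008

x = 1111101001100 = 8012
x - 1 = 1111101001011
AND   = 1111101001000 = 8008
(x & (x - 1) clears the lowest set bit of x.)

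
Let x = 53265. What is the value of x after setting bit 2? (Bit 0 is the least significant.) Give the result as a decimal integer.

53269

x = 1101000000010001
bit 2 is currently 0; set it via x | (1 << 2) = x | 4
→ 1101000000010101 = 53269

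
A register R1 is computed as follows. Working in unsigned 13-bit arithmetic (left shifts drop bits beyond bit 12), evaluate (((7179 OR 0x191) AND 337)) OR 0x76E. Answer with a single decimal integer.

7179 = 1110000001011
0x191 = 0000110010001
→ OR → 1110110011011 = 7579
337 = 0000101010001
→ AND → 0000100010001 = 273
0x76E = 0011101101110
→ OR → 0011101111111 = 1919

1919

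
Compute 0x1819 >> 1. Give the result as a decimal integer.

3084

0x1819 = 1100000011001
shift right by 1 → 0110000001100 = 3084
(equivalently, floor(6169 / 2))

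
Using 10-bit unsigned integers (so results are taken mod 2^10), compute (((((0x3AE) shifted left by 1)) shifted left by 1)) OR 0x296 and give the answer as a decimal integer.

0x3AE = 1110101110
→ shifted left by 1 (mod 2^10) → 1101011100 = 860
→ shifted left by 1 (mod 2^10) → 1010111000 = 696
0x296 = 1010010110
→ OR → 1010111110 = 702

702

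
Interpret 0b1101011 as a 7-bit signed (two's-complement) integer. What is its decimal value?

-21

pattern = 1101011 (MSB is 1 ⇒ negative)
Invert: 0010100, add 1 → 0010101 = 21, so the value is -21.
(Equivalently: 107 - 2^7 = 107 - 128 = -21.)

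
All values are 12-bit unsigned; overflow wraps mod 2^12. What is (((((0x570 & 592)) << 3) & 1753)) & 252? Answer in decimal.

128

0x570 = 010101110000
592 = 001001010000
→ & → 000001010000 = 80
→ << 3 (mod 2^12) → 001010000000 = 640
1753 = 011011011001
→ & → 001010000000 = 640
252 = 000011111100
→ & → 000010000000 = 128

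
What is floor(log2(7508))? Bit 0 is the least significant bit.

7508 = 1110101010100
The topmost 1 is at position 12 (since 2^12 = 4096 ≤ 7508 < 8192).

12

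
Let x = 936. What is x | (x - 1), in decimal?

x = 1110101000 = 936
x - 1 = 1110100111
OR    = 1110101111 = 943
(x | (x - 1) sets all bits below the lowest set bit.)

943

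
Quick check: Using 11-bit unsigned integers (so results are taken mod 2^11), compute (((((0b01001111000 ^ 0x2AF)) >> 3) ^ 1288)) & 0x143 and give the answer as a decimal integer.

258

0b01001111000 = 01001111000
0x2AF = 01010101111
→ ^ → 00011010111 = 215
→ >> 3 → 00000011010 = 26
1288 = 10100001000
→ ^ → 10100010010 = 1298
0x143 = 00101000011
→ & → 00100000010 = 258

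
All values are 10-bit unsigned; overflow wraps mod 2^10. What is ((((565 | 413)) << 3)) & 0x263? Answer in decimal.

565 = 1000110101
413 = 0110011101
→ | → 1110111101 = 957
→ << 3 (mod 2^10) → 0111101000 = 488
0x263 = 1001100011
→ & → 0001100000 = 96

96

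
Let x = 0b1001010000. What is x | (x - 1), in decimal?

x = 1001010000 = 592
x - 1 = 1001001111
OR    = 1001011111 = 607
(x | (x - 1) sets all bits below the lowest set bit.)

607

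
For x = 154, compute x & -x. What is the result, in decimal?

x = 10011010 = 154
-x (two's complement) = …01100110
AND   = 00000010 = 2
(x & -x isolates the lowest set bit of x.)

2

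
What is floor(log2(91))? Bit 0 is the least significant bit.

6

91 = 1011011
The topmost 1 is at position 6 (since 2^6 = 64 ≤ 91 < 128).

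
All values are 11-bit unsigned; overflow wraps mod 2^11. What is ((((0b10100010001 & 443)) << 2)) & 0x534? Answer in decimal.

1028

0b10100010001 = 10100010001
443 = 00110111011
→ & → 00100010001 = 273
→ << 2 (mod 2^11) → 10001000100 = 1092
0x534 = 10100110100
→ & → 10000000100 = 1028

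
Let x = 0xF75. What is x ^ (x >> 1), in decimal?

2255

x = 111101110101 = 3957
x>>1 = 011110111010
XOR  = 100011001111 = 2255
(x ^ (x >> 1) gives the standard binary-reflected Gray code of x.)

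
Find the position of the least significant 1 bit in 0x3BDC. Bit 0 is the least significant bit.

0x3BDC = 11101111011100
Trailing zeros: 2, so the lowest set bit is bit 2 (value 4).

2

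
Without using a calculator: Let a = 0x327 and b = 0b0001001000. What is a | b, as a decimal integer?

879

0x327 = 1100100111
b = 0001001000
 OR → 1101101111 = 879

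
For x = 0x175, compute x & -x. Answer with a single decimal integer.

x = 101110101 = 373
-x (two's complement) = …010001011
AND   = 000000001 = 1
(x & -x isolates the lowest set bit of x.)

1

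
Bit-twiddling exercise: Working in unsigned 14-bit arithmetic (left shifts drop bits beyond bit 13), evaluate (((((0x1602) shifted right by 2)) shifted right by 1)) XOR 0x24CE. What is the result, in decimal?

9742

0x1602 = 01011000000010
→ shifted right by 2 → 00010110000000 = 1408
→ shifted right by 1 → 00001011000000 = 704
0x24CE = 10010011001110
→ XOR → 10011000001110 = 9742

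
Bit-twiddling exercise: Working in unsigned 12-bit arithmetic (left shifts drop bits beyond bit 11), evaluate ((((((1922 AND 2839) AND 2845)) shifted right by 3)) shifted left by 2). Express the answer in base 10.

1922 = 011110000010
2839 = 101100010111
→ AND → 001100000010 = 770
2845 = 101100011101
→ AND → 001100000000 = 768
→ shifted right by 3 → 000001100000 = 96
→ shifted left by 2 (mod 2^12) → 000110000000 = 384

384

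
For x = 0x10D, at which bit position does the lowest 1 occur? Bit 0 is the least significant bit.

0x10D = 100001101
Trailing zeros: 0, so the lowest set bit is bit 0 (value 1).

0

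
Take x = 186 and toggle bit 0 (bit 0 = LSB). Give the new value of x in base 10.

x = 000010111010
bit 0 is currently 0; toggle it via x ^ (1 << 0) = x ^ 1
→ 000010111011 = 187

187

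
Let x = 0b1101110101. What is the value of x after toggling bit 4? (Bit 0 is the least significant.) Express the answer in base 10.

869

x = 1101110101
bit 4 is currently 1; toggle it via x ^ (1 << 4) = x ^ 16
→ 1101100101 = 869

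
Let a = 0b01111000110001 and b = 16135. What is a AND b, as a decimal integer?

7681

a = 01111000110001
16135 = 11111100000111
AND → 01111000000001 = 7681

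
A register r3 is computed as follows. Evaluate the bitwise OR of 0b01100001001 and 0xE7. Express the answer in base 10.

a = 1100001001
0xE7 = 0011100111
 OR → 1111101111 = 1007

1007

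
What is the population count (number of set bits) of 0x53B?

0x53B = 10100111011
Count the 1s: 1 + 1 + 1 + 1 + 1 + 1 + 1 = 7

7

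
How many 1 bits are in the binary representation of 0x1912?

5

0x1912 = 1100100010010
Count the 1s: 1 + 1 + 1 + 1 + 1 = 5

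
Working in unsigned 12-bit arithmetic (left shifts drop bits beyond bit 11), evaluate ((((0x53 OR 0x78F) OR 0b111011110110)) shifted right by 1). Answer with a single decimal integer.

2047

0x53 = 000001010011
0x78F = 011110001111
→ OR → 011111011111 = 2015
0b111011110110 = 111011110110
→ OR → 111111111111 = 4095
→ shifted right by 1 → 011111111111 = 2047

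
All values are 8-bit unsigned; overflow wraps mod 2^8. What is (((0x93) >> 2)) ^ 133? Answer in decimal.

161

0x93 = 10010011
→ >> 2 → 00100100 = 36
133 = 10000101
→ ^ → 10100001 = 161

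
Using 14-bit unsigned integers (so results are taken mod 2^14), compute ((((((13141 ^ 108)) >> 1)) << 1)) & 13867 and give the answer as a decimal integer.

13141 = 11001101010101
108 = 00000001101100
→ ^ → 11001100111001 = 13113
→ >> 1 → 01100110011100 = 6556
→ << 1 (mod 2^14) → 11001100111000 = 13112
13867 = 11011000101011
→ & → 11001000101000 = 12840

12840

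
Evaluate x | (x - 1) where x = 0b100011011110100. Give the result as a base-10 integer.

18167

x = 100011011110100 = 18164
x - 1 = 100011011110011
OR    = 100011011110111 = 18167
(x | (x - 1) sets all bits below the lowest set bit.)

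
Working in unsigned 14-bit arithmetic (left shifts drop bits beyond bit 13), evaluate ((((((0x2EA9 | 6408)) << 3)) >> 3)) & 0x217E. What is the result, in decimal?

296

0x2EA9 = 10111010101001
6408 = 01100100001000
→ | → 11111110101001 = 16297
→ << 3 (mod 2^14) → 11110101001000 = 15688
→ >> 3 → 00011110101001 = 1961
0x217E = 10000101111110
→ & → 00000100101000 = 296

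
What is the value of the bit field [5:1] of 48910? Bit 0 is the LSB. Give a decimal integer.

v = 1011111100001110
Shift right by 1: 101111110000111
Mask low 5 bits: 00111 = 7

7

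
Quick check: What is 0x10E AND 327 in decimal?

0x10E = 100001110
327 = 101000111
AND → 100000110 = 262

262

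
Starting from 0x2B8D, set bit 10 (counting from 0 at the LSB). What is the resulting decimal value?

x = 010101110001101
bit 10 is currently 0; set it via x | (1 << 10) = x | 1024
→ 010111110001101 = 12173

12173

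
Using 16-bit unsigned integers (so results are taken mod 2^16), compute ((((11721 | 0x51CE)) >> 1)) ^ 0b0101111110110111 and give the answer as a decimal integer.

11721 = 0010110111001001
0x51CE = 0101000111001110
→ | → 0111110111001111 = 32207
→ >> 1 → 0011111011100111 = 16103
0b0101111110110111 = 0101111110110111
→ ^ → 0110000101010000 = 24912

24912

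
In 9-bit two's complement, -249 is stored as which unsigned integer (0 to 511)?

249 in 9 bits: 011111001
Invert: 100000110
Add 1:  100000111 = 263
(Check: 2^9 - 249 = 512 - 249 = 263.)

263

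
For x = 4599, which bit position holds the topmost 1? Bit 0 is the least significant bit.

12

4599 = 1000111110111
The topmost 1 is at position 12 (since 2^12 = 4096 ≤ 4599 < 8192).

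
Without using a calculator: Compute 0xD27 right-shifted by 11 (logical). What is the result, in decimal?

0xD27 = 110100100111
shift right by 11 → 000000000001 = 1
(equivalently, floor(3367 / 2048))

1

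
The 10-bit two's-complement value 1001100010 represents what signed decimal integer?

pattern = 1001100010 (MSB is 1 ⇒ negative)
Invert: 0110011101, add 1 → 0110011110 = 414, so the value is -414.
(Equivalently: 610 - 2^10 = 610 - 1024 = -414.)

-414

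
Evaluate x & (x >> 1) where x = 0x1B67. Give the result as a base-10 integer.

2339

x = 1101101100111 = 7015
x>>1 = 0110110110011
AND  = 0100100100011 = 2339
(x & (x >> 1) has a 1 wherever x has two consecutive 1 bits.)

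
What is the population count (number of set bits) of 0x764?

0x764 = 11101100100
Count the 1s: 1 + 1 + 1 + 1 + 1 + 1 = 6

6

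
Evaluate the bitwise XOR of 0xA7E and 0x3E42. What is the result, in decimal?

13372

0xA7E = 00101001111110
0x3E42 = 11111001000010
XOR → 11010000111100 = 13372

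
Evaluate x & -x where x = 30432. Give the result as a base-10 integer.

32

x = 111011011100000 = 30432
-x (two's complement) = …000100100100000
AND   = 000000000100000 = 32
(x & -x isolates the lowest set bit of x.)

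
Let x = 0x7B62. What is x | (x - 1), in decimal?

31587

x = 111101101100010 = 31586
x - 1 = 111101101100001
OR    = 111101101100011 = 31587
(x | (x - 1) sets all bits below the lowest set bit.)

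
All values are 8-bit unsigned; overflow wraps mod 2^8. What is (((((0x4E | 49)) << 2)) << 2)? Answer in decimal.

240

0x4E = 01001110
49 = 00110001
→ | → 01111111 = 127
→ << 2 (mod 2^8) → 11111100 = 252
→ << 2 (mod 2^8) → 11110000 = 240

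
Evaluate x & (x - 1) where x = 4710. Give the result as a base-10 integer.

4708

x = 1001001100110 = 4710
x - 1 = 1001001100101
AND   = 1001001100100 = 4708
(x & (x - 1) clears the lowest set bit of x.)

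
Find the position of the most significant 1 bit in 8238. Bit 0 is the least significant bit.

13

8238 = 10000000101110
The topmost 1 is at position 13 (since 2^13 = 8192 ≤ 8238 < 16384).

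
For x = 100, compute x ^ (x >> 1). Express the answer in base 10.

x = 1100100 = 100
x>>1 = 0110010
XOR  = 1010110 = 86
(x ^ (x >> 1) gives the standard binary-reflected Gray code of x.)

86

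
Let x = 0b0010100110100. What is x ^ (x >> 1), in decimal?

x = 10100110100 = 1332
x>>1 = 01010011010
XOR  = 11110101110 = 1966
(x ^ (x >> 1) gives the standard binary-reflected Gray code of x.)

1966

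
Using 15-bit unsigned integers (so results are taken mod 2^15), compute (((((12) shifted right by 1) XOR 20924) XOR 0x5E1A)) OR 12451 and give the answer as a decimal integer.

16291

12 = 000000000001100
→ shifted right by 1 → 000000000000110 = 6
20924 = 101000110111100
→ XOR → 101000110111010 = 20922
0x5E1A = 101111000011010
→ XOR → 000111110100000 = 4000
12451 = 011000010100011
→ OR → 011111110100011 = 16291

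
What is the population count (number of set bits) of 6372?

6372 = 1100011100100
Count the 1s: 1 + 1 + 1 + 1 + 1 + 1 = 6

6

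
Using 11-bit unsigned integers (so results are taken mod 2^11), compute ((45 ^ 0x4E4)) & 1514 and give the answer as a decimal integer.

1224

45 = 00000101101
0x4E4 = 10011100100
→ ^ → 10011001001 = 1225
1514 = 10111101010
→ & → 10011001000 = 1224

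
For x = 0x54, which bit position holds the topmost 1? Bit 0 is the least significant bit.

6

0x54 = 1010100
The topmost 1 is at position 6 (since 2^6 = 64 ≤ 84 < 128).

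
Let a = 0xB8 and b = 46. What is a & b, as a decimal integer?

0xB8 = 10111000
46 = 00101110
AND → 00101000 = 40

40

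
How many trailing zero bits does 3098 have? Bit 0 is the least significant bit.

3098 = 110000011010
Trailing zeros: 1, so the lowest set bit is bit 1 (value 2).

1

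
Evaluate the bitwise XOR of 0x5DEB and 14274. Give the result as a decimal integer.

0x5DEB = 101110111101011
14274 = 011011111000010
XOR → 110101000101001 = 27177

27177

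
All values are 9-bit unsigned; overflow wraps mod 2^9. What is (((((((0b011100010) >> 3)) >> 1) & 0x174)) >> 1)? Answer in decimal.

2

0b011100010 = 011100010
→ >> 3 → 000011100 = 28
→ >> 1 → 000001110 = 14
0x174 = 101110100
→ & → 000000100 = 4
→ >> 1 → 000000010 = 2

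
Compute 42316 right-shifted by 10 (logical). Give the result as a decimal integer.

41

42316 = 1010010101001100
shift right by 10 → 0000000000101001 = 41
(equivalently, floor(42316 / 1024))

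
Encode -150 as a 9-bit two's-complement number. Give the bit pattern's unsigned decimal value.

362

150 in 9 bits: 010010110
Invert: 101101001
Add 1:  101101010 = 362
(Check: 2^9 - 150 = 512 - 150 = 362.)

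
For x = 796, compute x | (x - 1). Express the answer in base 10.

x = 1100011100 = 796
x - 1 = 1100011011
OR    = 1100011111 = 799
(x | (x - 1) sets all bits below the lowest set bit.)

799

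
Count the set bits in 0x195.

0x195 = 110010101
Count the 1s: 1 + 1 + 1 + 1 + 1 = 5

5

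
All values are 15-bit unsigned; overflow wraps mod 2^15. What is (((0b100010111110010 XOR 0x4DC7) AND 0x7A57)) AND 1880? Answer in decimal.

16

0b100010111110010 = 100010111110010
0x4DC7 = 100110111000111
→ XOR → 000100000110101 = 2101
0x7A57 = 111101001010111
→ AND → 000100000010101 = 2069
1880 = 000011101011000
→ AND → 000000000010000 = 16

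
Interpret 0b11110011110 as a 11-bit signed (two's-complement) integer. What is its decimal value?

-98

pattern = 11110011110 (MSB is 1 ⇒ negative)
Invert: 00001100001, add 1 → 00001100010 = 98, so the value is -98.
(Equivalently: 1950 - 2^11 = 1950 - 2048 = -98.)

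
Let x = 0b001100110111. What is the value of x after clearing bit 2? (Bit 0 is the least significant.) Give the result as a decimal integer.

819

x = 001100110111
bit 2 is currently 1; clear it via x & ~(1 << 2) = x & ~4
→ 001100110011 = 819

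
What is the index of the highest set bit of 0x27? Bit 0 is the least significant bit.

0x27 = 100111
The topmost 1 is at position 5 (since 2^5 = 32 ≤ 39 < 64).

5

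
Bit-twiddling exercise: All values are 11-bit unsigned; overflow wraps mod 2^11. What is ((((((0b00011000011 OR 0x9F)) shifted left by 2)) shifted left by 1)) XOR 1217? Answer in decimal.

569

0b00011000011 = 00011000011
0x9F = 00010011111
→ OR → 00011011111 = 223
→ shifted left by 2 (mod 2^11) → 01101111100 = 892
→ shifted left by 1 (mod 2^11) → 11011111000 = 1784
1217 = 10011000001
→ XOR → 01000111001 = 569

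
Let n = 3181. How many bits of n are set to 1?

7

3181 = 110001101101
Count the 1s: 1 + 1 + 1 + 1 + 1 + 1 + 1 = 7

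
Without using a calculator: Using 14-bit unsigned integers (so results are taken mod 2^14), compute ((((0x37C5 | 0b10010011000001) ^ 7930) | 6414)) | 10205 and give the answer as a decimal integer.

0x37C5 = 11011111000101
0b10010011000001 = 10010011000001
→ | → 11011111000101 = 14277
7930 = 01111011111010
→ ^ → 10100100111111 = 10559
6414 = 01100100001110
→ | → 11100100111111 = 14655
10205 = 10011111011101
→ | → 11111111111111 = 16383

16383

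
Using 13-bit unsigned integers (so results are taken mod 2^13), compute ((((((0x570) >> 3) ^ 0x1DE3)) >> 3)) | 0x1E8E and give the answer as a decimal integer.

0x570 = 0010101110000
→ >> 3 → 0000010101110 = 174
0x1DE3 = 1110111100011
→ ^ → 1110101001101 = 7501
→ >> 3 → 0001110101001 = 937
0x1E8E = 1111010001110
→ | → 1111110101111 = 8111

8111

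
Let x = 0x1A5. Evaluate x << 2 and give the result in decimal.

0x1A5 = 00110100101
shift left by 2 → 11010010100 = 1684
(equivalently, 421 × 2^2 = 421 × 4)

1684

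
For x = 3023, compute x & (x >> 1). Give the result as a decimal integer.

455

x = 101111001111 = 3023
x>>1 = 010111100111
AND  = 000111000111 = 455
(x & (x >> 1) has a 1 wherever x has two consecutive 1 bits.)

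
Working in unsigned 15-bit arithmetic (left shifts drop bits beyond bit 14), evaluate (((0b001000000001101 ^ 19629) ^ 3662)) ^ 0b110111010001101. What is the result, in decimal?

0b001000000001101 = 001000000001101
19629 = 100110010101101
→ ^ → 101110010100000 = 23712
3662 = 000111001001110
→ ^ → 101001011101110 = 21230
0b110111010001101 = 110111010001101
→ ^ → 011110001100011 = 15459

15459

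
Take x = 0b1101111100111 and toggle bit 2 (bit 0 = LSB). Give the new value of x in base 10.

7139

x = 1101111100111
bit 2 is currently 1; toggle it via x ^ (1 << 2) = x ^ 4
→ 1101111100011 = 7139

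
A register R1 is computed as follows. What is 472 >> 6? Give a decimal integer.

472 = 111011000
shift right by 6 → 000000111 = 7
(equivalently, floor(472 / 64))

7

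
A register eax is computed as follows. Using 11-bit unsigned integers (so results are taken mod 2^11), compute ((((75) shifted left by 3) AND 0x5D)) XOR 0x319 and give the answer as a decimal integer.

75 = 00001001011
→ shifted left by 3 (mod 2^11) → 01001011000 = 600
0x5D = 00001011101
→ AND → 00001011000 = 88
0x319 = 01100011001
→ XOR → 01101000001 = 833

833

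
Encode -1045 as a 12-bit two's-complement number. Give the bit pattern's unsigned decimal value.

3051

1045 in 12 bits: 010000010101
Invert: 101111101010
Add 1:  101111101011 = 3051
(Check: 2^12 - 1045 = 4096 - 1045 = 3051.)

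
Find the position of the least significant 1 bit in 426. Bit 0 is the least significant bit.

426 = 110101010
Trailing zeros: 1, so the lowest set bit is bit 1 (value 2).

1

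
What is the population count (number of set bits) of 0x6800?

0x6800 = 110100000000000
Count the 1s: 1 + 1 + 1 = 3

3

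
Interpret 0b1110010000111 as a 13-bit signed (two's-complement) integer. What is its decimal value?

pattern = 1110010000111 (MSB is 1 ⇒ negative)
Invert: 0001101111000, add 1 → 0001101111001 = 889, so the value is -889.
(Equivalently: 7303 - 2^13 = 7303 - 8192 = -889.)

-889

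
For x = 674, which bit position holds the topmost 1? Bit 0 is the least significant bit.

674 = 1010100010
The topmost 1 is at position 9 (since 2^9 = 512 ≤ 674 < 1024).

9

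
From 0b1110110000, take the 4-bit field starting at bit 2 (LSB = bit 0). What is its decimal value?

12

v = 1110110000
Shift right by 2: 11101100
Mask low 4 bits: 1100 = 12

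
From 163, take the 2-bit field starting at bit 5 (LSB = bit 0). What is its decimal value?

v = 10100011
Shift right by 5: 101
Mask low 2 bits: 01 = 1

1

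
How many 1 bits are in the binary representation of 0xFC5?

8

0xFC5 = 111111000101
Count the 1s: 1 + 1 + 1 + 1 + 1 + 1 + 1 + 1 = 8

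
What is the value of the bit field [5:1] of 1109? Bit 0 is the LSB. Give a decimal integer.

v = 010001010101
Shift right by 1: 01000101010
Mask low 5 bits: 01010 = 10

10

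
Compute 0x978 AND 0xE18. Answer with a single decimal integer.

2072

0x978 = 100101111000
0xE18 = 111000011000
AND → 100000011000 = 2072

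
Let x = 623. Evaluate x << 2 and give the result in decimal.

2492

623 = 001001101111
shift left by 2 → 100110111100 = 2492
(equivalently, 623 × 2^2 = 623 × 4)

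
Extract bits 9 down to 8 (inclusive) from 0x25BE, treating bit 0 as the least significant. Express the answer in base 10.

v = 0010010110111110
Shift right by 8: 00100101
Mask low 2 bits: 01 = 1

1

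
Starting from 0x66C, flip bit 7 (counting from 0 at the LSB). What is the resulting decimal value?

1772

x = 11001101100
bit 7 is currently 0; toggle it via x ^ (1 << 7) = x ^ 128
→ 11011101100 = 1772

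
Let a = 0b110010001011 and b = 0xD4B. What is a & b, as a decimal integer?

3083

a = 110010001011
0xD4B = 110101001011
AND → 110000001011 = 3083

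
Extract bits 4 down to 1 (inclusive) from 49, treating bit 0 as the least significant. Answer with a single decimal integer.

v = 0000110001
Shift right by 1: 000011000
Mask low 4 bits: 1000 = 8

8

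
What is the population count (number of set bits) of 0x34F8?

0x34F8 = 11010011111000
Count the 1s: 1 + 1 + 1 + 1 + 1 + 1 + 1 + 1 = 8

8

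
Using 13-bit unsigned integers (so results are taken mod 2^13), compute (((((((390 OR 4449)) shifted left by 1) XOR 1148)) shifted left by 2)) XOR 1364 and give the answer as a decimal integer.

7068

390 = 0000110000110
4449 = 1000101100001
→ OR → 1000111100111 = 4583
→ shifted left by 1 (mod 2^13) → 0001111001110 = 974
1148 = 0010001111100
→ XOR → 0011110110010 = 1970
→ shifted left by 2 (mod 2^13) → 1111011001000 = 7880
1364 = 0010101010100
→ XOR → 1101110011100 = 7068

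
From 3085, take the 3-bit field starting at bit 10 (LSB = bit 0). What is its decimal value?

3

v = 0110000001101
Shift right by 10: 011
Mask low 3 bits: 011 = 3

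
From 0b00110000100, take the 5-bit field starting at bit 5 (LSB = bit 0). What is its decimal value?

12

v = 00110000100
Shift right by 5: 001100
Mask low 5 bits: 01100 = 12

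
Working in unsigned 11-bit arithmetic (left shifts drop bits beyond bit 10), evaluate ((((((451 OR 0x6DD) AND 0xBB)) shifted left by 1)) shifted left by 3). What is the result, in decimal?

432

451 = 00111000011
0x6DD = 11011011101
→ OR → 11111011111 = 2015
0xBB = 00010111011
→ AND → 00010011011 = 155
→ shifted left by 1 (mod 2^11) → 00100110110 = 310
→ shifted left by 3 (mod 2^11) → 00110110000 = 432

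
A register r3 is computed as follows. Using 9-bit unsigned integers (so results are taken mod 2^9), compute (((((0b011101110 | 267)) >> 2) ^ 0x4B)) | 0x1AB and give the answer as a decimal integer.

0b011101110 = 011101110
267 = 100001011
→ | → 111101111 = 495
→ >> 2 → 001111011 = 123
0x4B = 001001011
→ ^ → 000110000 = 48
0x1AB = 110101011
→ | → 110111011 = 443

443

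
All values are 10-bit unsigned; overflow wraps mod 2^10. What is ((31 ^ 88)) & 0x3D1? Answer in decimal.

65

31 = 0000011111
88 = 0001011000
→ ^ → 0001000111 = 71
0x3D1 = 1111010001
→ & → 0001000001 = 65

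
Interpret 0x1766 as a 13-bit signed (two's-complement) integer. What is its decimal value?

pattern = 1011101100110 (MSB is 1 ⇒ negative)
Invert: 0100010011001, add 1 → 0100010011010 = 2202, so the value is -2202.
(Equivalently: 5990 - 2^13 = 5990 - 8192 = -2202.)

-2202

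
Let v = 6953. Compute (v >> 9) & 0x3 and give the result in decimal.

v = 01101100101001
Shift right by 9: 01101
Mask low 2 bits: 01 = 1

1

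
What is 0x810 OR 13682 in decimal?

0x810 = 00100000010000
13682 = 11010101110010
 OR → 11110101110010 = 15730

15730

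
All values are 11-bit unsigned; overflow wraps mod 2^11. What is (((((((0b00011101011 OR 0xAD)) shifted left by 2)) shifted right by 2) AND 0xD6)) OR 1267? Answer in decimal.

1271

0b00011101011 = 00011101011
0xAD = 00010101101
→ OR → 00011101111 = 239
→ shifted left by 2 (mod 2^11) → 01110111100 = 956
→ shifted right by 2 → 00011101111 = 239
0xD6 = 00011010110
→ AND → 00011000110 = 198
1267 = 10011110011
→ OR → 10011110111 = 1271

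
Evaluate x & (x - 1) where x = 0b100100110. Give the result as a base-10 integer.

292

x = 100100110 = 294
x - 1 = 100100101
AND   = 100100100 = 292
(x & (x - 1) clears the lowest set bit of x.)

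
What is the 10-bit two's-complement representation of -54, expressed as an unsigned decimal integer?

54 in 10 bits: 0000110110
Invert: 1111001001
Add 1:  1111001010 = 970
(Check: 2^10 - 54 = 1024 - 54 = 970.)

970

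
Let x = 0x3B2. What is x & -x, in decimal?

x = 1110110010 = 946
-x (two's complement) = …0001001110
AND   = 0000000010 = 2
(x & -x isolates the lowest set bit of x.)

2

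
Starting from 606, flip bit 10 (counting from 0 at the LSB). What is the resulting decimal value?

x = 0001001011110
bit 10 is currently 0; toggle it via x ^ (1 << 10) = x ^ 1024
→ 0011001011110 = 1630

1630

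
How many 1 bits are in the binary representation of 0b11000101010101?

n = 11000101010101
Count the 1s: 1 + 1 + 1 + 1 + 1 + 1 + 1 = 7

7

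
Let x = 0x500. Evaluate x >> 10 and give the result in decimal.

0x500 = 10100000000
shift right by 10 → 00000000001 = 1
(equivalently, floor(1280 / 1024))

1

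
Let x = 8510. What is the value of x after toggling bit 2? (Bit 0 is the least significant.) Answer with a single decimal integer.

x = 10000100111110
bit 2 is currently 1; toggle it via x ^ (1 << 2) = x ^ 4
→ 10000100111010 = 8506

8506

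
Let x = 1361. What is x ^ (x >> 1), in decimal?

2041

x = 10101010001 = 1361
x>>1 = 01010101000
XOR  = 11111111001 = 2041
(x ^ (x >> 1) gives the standard binary-reflected Gray code of x.)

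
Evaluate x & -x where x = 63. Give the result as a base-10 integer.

x = 111111 = 63
-x (two's complement) = …000001
AND   = 000001 = 1
(x & -x isolates the lowest set bit of x.)

1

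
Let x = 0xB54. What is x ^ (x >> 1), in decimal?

3838

x = 101101010100 = 2900
x>>1 = 010110101010
XOR  = 111011111110 = 3838
(x ^ (x >> 1) gives the standard binary-reflected Gray code of x.)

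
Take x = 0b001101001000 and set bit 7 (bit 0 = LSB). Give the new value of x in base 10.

968

x = 001101001000
bit 7 is currently 0; set it via x | (1 << 7) = x | 128
→ 001111001000 = 968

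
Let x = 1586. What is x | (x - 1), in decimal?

1587

x = 11000110010 = 1586
x - 1 = 11000110001
OR    = 11000110011 = 1587
(x | (x - 1) sets all bits below the lowest set bit.)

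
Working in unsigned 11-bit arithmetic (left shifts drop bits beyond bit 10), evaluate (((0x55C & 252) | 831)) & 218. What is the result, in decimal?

90

0x55C = 10101011100
252 = 00011111100
→ & → 00001011100 = 92
831 = 01100111111
→ | → 01101111111 = 895
218 = 00011011010
→ & → 00001011010 = 90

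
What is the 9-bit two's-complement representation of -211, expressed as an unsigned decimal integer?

301

211 in 9 bits: 011010011
Invert: 100101100
Add 1:  100101101 = 301
(Check: 2^9 - 211 = 512 - 211 = 301.)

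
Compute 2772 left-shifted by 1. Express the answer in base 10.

2772 = 0101011010100
shift left by 1 → 1010110101000 = 5544
(equivalently, 2772 × 2^1 = 2772 × 2)

5544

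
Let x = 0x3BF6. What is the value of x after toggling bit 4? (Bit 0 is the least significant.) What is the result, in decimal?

x = 11101111110110
bit 4 is currently 1; toggle it via x ^ (1 << 4) = x ^ 16
→ 11101111100110 = 15334

15334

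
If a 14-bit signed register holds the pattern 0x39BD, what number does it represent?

pattern = 11100110111101 (MSB is 1 ⇒ negative)
Invert: 00011001000010, add 1 → 00011001000011 = 1603, so the value is -1603.
(Equivalently: 14781 - 2^14 = 14781 - 16384 = -1603.)

-1603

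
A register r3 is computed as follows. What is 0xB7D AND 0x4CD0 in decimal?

2128

0xB7D = 000101101111101
0x4CD0 = 100110011010000
AND → 000100001010000 = 2128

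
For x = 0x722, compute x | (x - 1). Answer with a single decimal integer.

1827

x = 11100100010 = 1826
x - 1 = 11100100001
OR    = 11100100011 = 1827
(x | (x - 1) sets all bits below the lowest set bit.)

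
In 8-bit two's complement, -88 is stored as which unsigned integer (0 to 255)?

88 in 8 bits: 01011000
Invert: 10100111
Add 1:  10101000 = 168
(Check: 2^8 - 88 = 256 - 88 = 168.)

168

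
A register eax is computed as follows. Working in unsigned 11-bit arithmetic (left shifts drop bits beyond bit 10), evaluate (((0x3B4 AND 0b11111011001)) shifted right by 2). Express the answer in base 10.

228

0x3B4 = 01110110100
0b11111011001 = 11111011001
→ AND → 01110010000 = 912
→ shifted right by 2 → 00011100100 = 228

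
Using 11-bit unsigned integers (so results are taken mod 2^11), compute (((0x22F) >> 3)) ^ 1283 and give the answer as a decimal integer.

0x22F = 01000101111
→ >> 3 → 00001000101 = 69
1283 = 10100000011
→ ^ → 10101000110 = 1350

1350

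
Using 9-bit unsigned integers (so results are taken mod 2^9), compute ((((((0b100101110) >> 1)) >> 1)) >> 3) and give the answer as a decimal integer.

0b100101110 = 100101110
→ >> 1 → 010010111 = 151
→ >> 1 → 001001011 = 75
→ >> 3 → 000001001 = 9

9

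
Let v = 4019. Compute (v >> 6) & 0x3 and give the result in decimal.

2

v = 0111110110011
Shift right by 6: 0111110
Mask low 2 bits: 10 = 2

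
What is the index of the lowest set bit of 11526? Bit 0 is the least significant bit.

1

11526 = 10110100000110
Trailing zeros: 1, so the lowest set bit is bit 1 (value 2).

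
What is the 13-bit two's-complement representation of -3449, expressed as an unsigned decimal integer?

3449 in 13 bits: 0110101111001
Invert: 1001010000110
Add 1:  1001010000111 = 4743
(Check: 2^13 - 3449 = 8192 - 3449 = 4743.)

4743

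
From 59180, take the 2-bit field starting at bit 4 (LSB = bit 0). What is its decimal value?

2

v = 1110011100101100
Shift right by 4: 111001110010
Mask low 2 bits: 10 = 2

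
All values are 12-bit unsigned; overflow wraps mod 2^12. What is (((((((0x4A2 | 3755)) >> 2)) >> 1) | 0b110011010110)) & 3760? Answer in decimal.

0x4A2 = 010010100010
3755 = 111010101011
→ | → 111010101011 = 3755
→ >> 2 → 001110101010 = 938
→ >> 1 → 000111010101 = 469
0b110011010110 = 110011010110
→ | → 110111010111 = 3543
3760 = 111010110000
→ & → 110010010000 = 3216

3216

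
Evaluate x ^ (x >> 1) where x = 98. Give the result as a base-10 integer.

83

x = 1100010 = 98
x>>1 = 0110001
XOR  = 1010011 = 83
(x ^ (x >> 1) gives the standard binary-reflected Gray code of x.)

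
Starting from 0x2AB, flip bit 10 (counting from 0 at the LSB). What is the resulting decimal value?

x = 01010101011
bit 10 is currently 0; toggle it via x ^ (1 << 10) = x ^ 1024
→ 11010101011 = 1707

1707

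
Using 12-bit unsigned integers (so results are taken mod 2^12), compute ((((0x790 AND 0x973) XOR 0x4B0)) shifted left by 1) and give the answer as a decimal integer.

2880

0x790 = 011110010000
0x973 = 100101110011
→ AND → 000100010000 = 272
0x4B0 = 010010110000
→ XOR → 010110100000 = 1440
→ shifted left by 1 (mod 2^12) → 101101000000 = 2880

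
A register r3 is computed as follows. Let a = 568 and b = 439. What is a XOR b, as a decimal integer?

911

568 = 1000111000
439 = 0110110111
XOR → 1110001111 = 911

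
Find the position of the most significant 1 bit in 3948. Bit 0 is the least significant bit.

3948 = 111101101100
The topmost 1 is at position 11 (since 2^11 = 2048 ≤ 3948 < 4096).

11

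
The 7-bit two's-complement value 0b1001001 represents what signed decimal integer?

-55

pattern = 1001001 (MSB is 1 ⇒ negative)
Invert: 0110110, add 1 → 0110111 = 55, so the value is -55.
(Equivalently: 73 - 2^7 = 73 - 128 = -55.)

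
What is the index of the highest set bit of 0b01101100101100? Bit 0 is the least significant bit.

0b01101100101100 = 1101100101100
The topmost 1 is at position 12 (since 2^12 = 4096 ≤ 6956 < 8192).

12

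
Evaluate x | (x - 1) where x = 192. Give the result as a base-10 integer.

x = 11000000 = 192
x - 1 = 10111111
OR    = 11111111 = 255
(x | (x - 1) sets all bits below the lowest set bit.)

255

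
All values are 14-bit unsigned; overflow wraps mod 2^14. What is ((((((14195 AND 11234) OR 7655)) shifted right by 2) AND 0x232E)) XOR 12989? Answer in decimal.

14195 = 11011101110011
11234 = 10101111100010
→ AND → 10001101100010 = 9058
7655 = 01110111100111
→ OR → 11111111100111 = 16359
→ shifted right by 2 → 00111111111001 = 4089
0x232E = 10001100101110
→ AND → 00001100101000 = 808
12989 = 11001010111101
→ XOR → 11000110010101 = 12693

12693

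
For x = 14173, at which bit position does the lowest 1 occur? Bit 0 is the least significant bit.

0

14173 = 11011101011101
Trailing zeros: 0, so the lowest set bit is bit 0 (value 1).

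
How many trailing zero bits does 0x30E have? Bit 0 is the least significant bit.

1

0x30E = 1100001110
Trailing zeros: 1, so the lowest set bit is bit 1 (value 2).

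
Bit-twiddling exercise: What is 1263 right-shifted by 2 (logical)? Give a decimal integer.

315

1263 = 10011101111
shift right by 2 → 00100111011 = 315
(equivalently, floor(1263 / 4))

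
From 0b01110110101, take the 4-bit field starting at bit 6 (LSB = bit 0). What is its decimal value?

v = 01110110101
Shift right by 6: 01110
Mask low 4 bits: 1110 = 14

14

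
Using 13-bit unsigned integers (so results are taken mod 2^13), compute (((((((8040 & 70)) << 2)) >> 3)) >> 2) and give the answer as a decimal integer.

8

8040 = 1111101101000
70 = 0000001000110
→ & → 0000001000000 = 64
→ << 2 (mod 2^13) → 0000100000000 = 256
→ >> 3 → 0000000100000 = 32
→ >> 2 → 0000000001000 = 8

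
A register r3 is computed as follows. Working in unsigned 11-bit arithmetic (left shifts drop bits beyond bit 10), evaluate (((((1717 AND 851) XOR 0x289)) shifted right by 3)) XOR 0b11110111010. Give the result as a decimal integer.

1717 = 11010110101
851 = 01101010011
→ AND → 01000010001 = 529
0x289 = 01010001001
→ XOR → 00010011000 = 152
→ shifted right by 3 → 00000010011 = 19
0b11110111010 = 11110111010
→ XOR → 11110101001 = 1961

1961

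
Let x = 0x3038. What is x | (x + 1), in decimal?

12345

x = 11000000111000 = 12344
x + 1 = 11000000111001
OR    = 11000000111001 = 12345
(x | (x + 1) sets the lowest cleared bit.)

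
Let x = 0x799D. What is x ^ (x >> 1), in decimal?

x = 111100110011101 = 31133
x>>1 = 011110011001110
XOR  = 100010101010011 = 17747
(x ^ (x >> 1) gives the standard binary-reflected Gray code of x.)

17747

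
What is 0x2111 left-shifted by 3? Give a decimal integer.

67720

0x2111 = 00010000100010001
shift left by 3 → 10000100010001000 = 67720
(equivalently, 8465 × 2^3 = 8465 × 8)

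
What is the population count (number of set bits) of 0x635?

0x635 = 11000110101
Count the 1s: 1 + 1 + 1 + 1 + 1 + 1 = 6

6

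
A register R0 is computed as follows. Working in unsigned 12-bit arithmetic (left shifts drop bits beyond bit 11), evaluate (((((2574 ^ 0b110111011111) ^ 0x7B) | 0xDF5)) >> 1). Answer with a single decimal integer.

2574 = 101000001110
0b110111011111 = 110111011111
→ ^ → 011111010001 = 2001
0x7B = 000001111011
→ ^ → 011110101010 = 1962
0xDF5 = 110111110101
→ | → 111111111111 = 4095
→ >> 1 → 011111111111 = 2047

2047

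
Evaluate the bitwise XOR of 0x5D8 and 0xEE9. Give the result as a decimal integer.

2865

0x5D8 = 010111011000
0xEE9 = 111011101001
XOR → 101100110001 = 2865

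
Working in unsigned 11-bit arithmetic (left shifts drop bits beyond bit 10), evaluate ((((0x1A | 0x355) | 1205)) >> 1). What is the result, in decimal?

1023

0x1A = 00000011010
0x355 = 01101010101
→ | → 01101011111 = 863
1205 = 10010110101
→ | → 11111111111 = 2047
→ >> 1 → 01111111111 = 1023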